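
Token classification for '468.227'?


Pattern: digits with a decimal point
Type: FLOAT_LITERAL


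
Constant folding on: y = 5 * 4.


5 * 4 = 20 at compile time
Optimized: y = 20


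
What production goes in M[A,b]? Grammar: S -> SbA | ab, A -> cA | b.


For [A, b]: 'b' ∈ FIRST(b)
Entry: A -> b


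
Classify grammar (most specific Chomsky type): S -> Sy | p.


Left-linear: every RHS is a terminal or one nonterminal followed by a terminal
Classification: Type 3 (Regular)


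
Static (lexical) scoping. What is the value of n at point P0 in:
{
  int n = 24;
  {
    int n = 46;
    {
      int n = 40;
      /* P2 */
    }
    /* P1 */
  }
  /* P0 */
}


n declared in the same block as P0
n = 24


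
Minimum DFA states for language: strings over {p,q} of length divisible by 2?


Track length mod 2: states 0..1, accept at 0
Minimal DFA: 2 states


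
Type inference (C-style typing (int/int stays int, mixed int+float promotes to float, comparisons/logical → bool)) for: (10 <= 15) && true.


Operand types: bool && bool
Rule: logical operators take bool operands and yield bool
Result type: bool


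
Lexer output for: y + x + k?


Scan left to right, longest-match per lexeme
Tokens: ID(y), OP(+), ID(x), OP(+), ID(k)


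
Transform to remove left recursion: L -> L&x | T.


Left-recursive alternatives: L&x; non-recursive: T
Introduce L': L -> TL', L' -> &xL' | ε


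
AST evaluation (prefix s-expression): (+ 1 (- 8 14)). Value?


Evaluate inner: (- 8 14) = -6
Evaluate root: (+ 1 -6) = -5
Result: -5


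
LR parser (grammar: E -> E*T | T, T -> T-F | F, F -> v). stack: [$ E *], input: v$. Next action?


no handle ('E*' is not any RHS); shift 'v'
Action: shift


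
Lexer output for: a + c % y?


Scan left to right, longest-match per lexeme
Tokens: ID(a), OP(+), ID(c), OP(%), ID(y)


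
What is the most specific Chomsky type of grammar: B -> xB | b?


Right-linear: every RHS is a terminal or a terminal followed by one nonterminal
Classification: Type 3 (Regular)


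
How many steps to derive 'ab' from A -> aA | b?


Derivation: A => aA => ab
Steps: 2


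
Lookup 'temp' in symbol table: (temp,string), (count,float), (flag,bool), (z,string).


Lookup 'temp' → type string


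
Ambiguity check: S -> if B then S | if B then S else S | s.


dangling else: 'if B then if B then s else s' parses two ways
Ambiguous


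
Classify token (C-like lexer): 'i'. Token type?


Pattern: letter/underscore followed by alphanumerics, not a keyword
Type: IDENTIFIER


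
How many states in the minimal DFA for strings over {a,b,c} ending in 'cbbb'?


Track the longest suffix of input matching a prefix of 'cbbb': 5 classes (prefixes of length 0..4)
Minimal DFA: 5 states


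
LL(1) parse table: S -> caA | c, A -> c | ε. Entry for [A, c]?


For [A, c]: 'c' ∈ FIRST(c)
Entry: A -> c


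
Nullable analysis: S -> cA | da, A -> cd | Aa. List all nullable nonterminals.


A nonterminal is nullable iff some alternative derives ε (directly, or every symbol in it is nullable)
Nullable: {}


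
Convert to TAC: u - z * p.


Break into single-operator statements:
t1 = z * p
t2 = u - t1


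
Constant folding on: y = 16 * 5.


16 * 5 = 80 at compile time
Optimized: y = 80


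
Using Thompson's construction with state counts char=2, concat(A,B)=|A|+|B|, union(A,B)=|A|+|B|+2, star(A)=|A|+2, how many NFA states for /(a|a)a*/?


Syntax tree has 3 char leaf(s), 1 union(s), 1 star(s)
chars contribute 3×2 = 6; each union adds +2; each star adds +2
Total: 6 + 2 + 2 = 10 states


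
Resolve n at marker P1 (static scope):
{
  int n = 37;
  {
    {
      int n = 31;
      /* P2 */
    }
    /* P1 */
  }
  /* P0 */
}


P1's block does not declare n; resolves to the enclosing declaration at depth 0
n = 37


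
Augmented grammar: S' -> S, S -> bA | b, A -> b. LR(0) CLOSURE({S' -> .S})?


Start: S' -> .S
For each item with dot before a nonterminal B, add B -> .γ for every B-production
Closure: [S' -> .S, S -> .bA, S -> .b]


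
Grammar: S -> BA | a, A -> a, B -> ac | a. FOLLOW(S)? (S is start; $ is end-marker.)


$ ∈ FOLLOW(S). For each A -> αBβ: add FIRST(β)\{ε} to FOLLOW(B); if β nullable, add FOLLOW(A).
FOLLOW(S) = {$}


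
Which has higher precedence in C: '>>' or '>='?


'>>' is shift (level 8); '>=' is relational (level 7)
Higher level binds tighter
'>>' has higher precedence than '>='


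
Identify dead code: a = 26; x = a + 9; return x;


a is read by x's definition; x is returned
No dead code


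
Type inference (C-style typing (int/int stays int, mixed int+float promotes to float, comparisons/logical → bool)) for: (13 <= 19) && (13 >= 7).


Operand types: bool && bool
Rule: logical operators take bool operands and yield bool
Result type: bool


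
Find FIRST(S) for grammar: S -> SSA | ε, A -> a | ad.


Per alternative of S: FIRST(SSA) = {a}; FIRST(ε) = {ε}
FIRST(S) = {a, ε}


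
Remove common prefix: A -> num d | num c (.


Common prefix: 'num'
Factored: A -> num A', A' -> d | c (


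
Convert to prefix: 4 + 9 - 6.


left-to-right (same/higher precedence on left): tree is (- (+ 4 9) 6)
Prefix: - + 4 9 6


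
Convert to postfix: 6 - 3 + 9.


Left to right (same or higher precedence on left)
Postfix: 6 3 - 9 +


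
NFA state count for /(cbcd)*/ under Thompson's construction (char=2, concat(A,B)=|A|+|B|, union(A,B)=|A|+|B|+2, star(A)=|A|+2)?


Syntax tree has 4 char leaf(s), 0 union(s), 1 star(s)
chars contribute 4×2 = 8; each union adds +2; each star adds +2
Total: 8 + 0 + 2 = 10 states


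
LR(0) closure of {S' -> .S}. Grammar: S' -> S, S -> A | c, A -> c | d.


Start: S' -> .S
For each item with dot before a nonterminal B, add B -> .γ for every B-production
Closure: [S' -> .S, S -> .A, S -> .c, A -> .c, A -> .d]


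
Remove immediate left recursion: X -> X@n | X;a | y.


Left-recursive alternatives: X@n, X;a; non-recursive: y
Introduce X': X -> yX', X' -> @nX' | ;aX' | ε


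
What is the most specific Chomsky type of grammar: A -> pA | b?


Right-linear: every RHS is a terminal or a terminal followed by one nonterminal
Classification: Type 3 (Regular)


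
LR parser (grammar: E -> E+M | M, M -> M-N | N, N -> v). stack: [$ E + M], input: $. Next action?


handle 'E+M' on top; lookahead ∈ FOLLOW(E) = {+, $}
Action: reduce (E -> E+M)


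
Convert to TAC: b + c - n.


Break into single-operator statements:
t1 = b + c
t2 = t1 - n


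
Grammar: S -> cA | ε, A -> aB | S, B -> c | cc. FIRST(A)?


Per alternative of A: FIRST(aB) = {a}; FIRST(S) = {c, ε}
FIRST(A) = {a, c, ε}


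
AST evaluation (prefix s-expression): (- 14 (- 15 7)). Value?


Evaluate inner: (- 15 7) = 8
Evaluate root: (- 14 8) = 6
Result: 6


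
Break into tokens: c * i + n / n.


Scan left to right, longest-match per lexeme
Tokens: ID(c), OP(*), ID(i), OP(+), ID(n), OP(/), ID(n)


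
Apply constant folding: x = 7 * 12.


7 * 12 = 84 at compile time
Optimized: x = 84


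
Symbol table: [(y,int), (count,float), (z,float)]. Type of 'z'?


Lookup 'z' → type float


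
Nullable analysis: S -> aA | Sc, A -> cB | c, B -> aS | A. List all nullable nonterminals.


A nonterminal is nullable iff some alternative derives ε (directly, or every symbol in it is nullable)
Nullable: {}


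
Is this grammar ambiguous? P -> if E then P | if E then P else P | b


dangling else: 'if E then if E then b else b' parses two ways
Ambiguous


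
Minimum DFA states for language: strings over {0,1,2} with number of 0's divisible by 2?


Track (count of 0) mod 2: states 0..1, accept at 0
Minimal DFA: 2 states


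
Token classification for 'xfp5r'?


Pattern: letter/underscore followed by alphanumerics, not a keyword
Type: IDENTIFIER


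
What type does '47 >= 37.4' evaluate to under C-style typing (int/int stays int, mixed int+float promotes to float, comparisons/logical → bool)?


Operand types: int >= float
Rule: comparison yields bool
Result type: bool


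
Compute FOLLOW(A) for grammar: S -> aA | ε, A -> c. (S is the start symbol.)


$ ∈ FOLLOW(S). For each A -> αBβ: add FIRST(β)\{ε} to FOLLOW(B); if β nullable, add FOLLOW(A).
FOLLOW(A) = {$}


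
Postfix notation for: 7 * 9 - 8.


Left to right (same or higher precedence on left)
Postfix: 7 9 * 8 -


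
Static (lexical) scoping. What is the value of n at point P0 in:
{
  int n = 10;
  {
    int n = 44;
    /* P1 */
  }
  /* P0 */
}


n declared in the same block as P0
n = 10


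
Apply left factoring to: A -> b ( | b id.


Common prefix: 'b'
Factored: A -> b A', A' -> ( | id


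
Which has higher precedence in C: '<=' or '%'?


'%' is multiplicative (level 10); '<=' is relational (level 7)
Higher level binds tighter
'%' has higher precedence than '<='


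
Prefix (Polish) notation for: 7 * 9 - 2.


left-to-right (same/higher precedence on left): tree is (- (* 7 9) 2)
Prefix: - * 7 9 2


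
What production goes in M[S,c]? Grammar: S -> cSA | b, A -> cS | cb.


For [S, c]: 'c' ∈ FIRST(cSA)
Entry: S -> cSA


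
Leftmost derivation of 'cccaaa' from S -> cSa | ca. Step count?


Derivation: S => cSa => ccSaa => cccaaa
Steps: 3


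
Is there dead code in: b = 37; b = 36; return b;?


first assignment to b is overwritten before any read
Dead: 'b = 37'


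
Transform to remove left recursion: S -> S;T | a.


Left-recursive alternatives: S;T; non-recursive: a
Introduce S': S -> aS', S' -> ;TS' | ε


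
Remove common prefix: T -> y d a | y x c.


Common prefix: 'y'
Factored: T -> y T', T' -> d a | x c


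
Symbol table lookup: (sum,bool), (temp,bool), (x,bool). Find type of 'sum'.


Lookup 'sum' → type bool


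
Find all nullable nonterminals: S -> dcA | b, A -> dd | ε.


A nonterminal is nullable iff some alternative derives ε (directly, or every symbol in it is nullable)
Nullable: {A}


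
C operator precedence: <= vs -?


'-' is additive (level 9); '<=' is relational (level 7)
Higher level binds tighter
'-' has higher precedence than '<='


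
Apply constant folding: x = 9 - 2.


9 - 2 = 7 at compile time
Optimized: x = 7


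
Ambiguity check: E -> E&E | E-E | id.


'id&id-id' has two parse trees (no precedence encoded between & and -)
Ambiguous


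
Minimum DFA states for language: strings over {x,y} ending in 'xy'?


Track the longest suffix of input matching a prefix of 'xy': 3 classes (prefixes of length 0..2)
Minimal DFA: 3 states


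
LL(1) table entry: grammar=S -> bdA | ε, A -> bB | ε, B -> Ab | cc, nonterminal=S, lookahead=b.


For [S, b]: 'b' ∈ FIRST(bdA)
Entry: S -> bdA


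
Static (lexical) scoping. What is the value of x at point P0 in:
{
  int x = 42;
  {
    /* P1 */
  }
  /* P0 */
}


x declared in the same block as P0
x = 42


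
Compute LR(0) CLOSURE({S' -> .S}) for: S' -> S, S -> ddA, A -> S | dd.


Start: S' -> .S
For each item with dot before a nonterminal B, add B -> .γ for every B-production
Closure: [S' -> .S, S -> .ddA]


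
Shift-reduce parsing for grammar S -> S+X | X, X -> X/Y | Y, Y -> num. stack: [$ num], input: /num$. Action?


'num' on top is the handle for Y -> num
Action: reduce (Y -> num)


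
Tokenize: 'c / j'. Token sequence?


Scan left to right, longest-match per lexeme
Tokens: ID(c), OP(/), ID(j)


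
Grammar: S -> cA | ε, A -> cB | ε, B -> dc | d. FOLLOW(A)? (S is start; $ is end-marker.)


$ ∈ FOLLOW(S). For each A -> αBβ: add FIRST(β)\{ε} to FOLLOW(B); if β nullable, add FOLLOW(A).
FOLLOW(A) = {$}


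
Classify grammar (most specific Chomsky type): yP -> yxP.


LHS has context (more than one symbol) and |LHS| ≤ |RHS|
Classification: Type 1 (Context-Sensitive)


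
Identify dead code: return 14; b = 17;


statement follows a return and is unreachable
Dead: 'b = 17'


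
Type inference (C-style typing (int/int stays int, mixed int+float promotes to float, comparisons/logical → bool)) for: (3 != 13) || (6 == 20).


Operand types: bool || bool
Rule: logical operators take bool operands and yield bool
Result type: bool


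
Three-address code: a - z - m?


Break into single-operator statements:
t1 = a - z
t2 = t1 - m


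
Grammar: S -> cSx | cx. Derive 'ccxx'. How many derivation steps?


Derivation: S => cSx => ccxx
Steps: 2


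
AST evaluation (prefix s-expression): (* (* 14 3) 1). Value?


Evaluate inner: (* 14 3) = 42
Evaluate root: (* 42 1) = 42
Result: 42


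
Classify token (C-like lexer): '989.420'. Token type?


Pattern: digits with a decimal point
Type: FLOAT_LITERAL


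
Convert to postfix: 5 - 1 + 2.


Left to right (same or higher precedence on left)
Postfix: 5 1 - 2 +


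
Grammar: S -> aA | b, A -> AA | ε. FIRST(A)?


Per alternative of A: FIRST(AA) = {ε}; FIRST(ε) = {ε}
FIRST(A) = {ε}


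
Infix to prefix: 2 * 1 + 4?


left-to-right (same/higher precedence on left): tree is (+ (* 2 1) 4)
Prefix: + * 2 1 4


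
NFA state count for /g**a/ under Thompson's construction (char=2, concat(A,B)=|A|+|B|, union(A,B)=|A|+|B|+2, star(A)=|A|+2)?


Syntax tree has 2 char leaf(s), 0 union(s), 2 star(s)
chars contribute 2×2 = 4; each union adds +2; each star adds +2
Total: 4 + 0 + 4 = 8 states


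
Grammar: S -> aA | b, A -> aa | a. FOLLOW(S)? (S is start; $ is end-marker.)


$ ∈ FOLLOW(S). For each A -> αBβ: add FIRST(β)\{ε} to FOLLOW(B); if β nullable, add FOLLOW(A).
FOLLOW(S) = {$}


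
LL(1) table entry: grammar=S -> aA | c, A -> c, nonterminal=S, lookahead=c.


For [S, c]: 'c' ∈ FIRST(c)
Entry: S -> c


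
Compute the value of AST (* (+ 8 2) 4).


Evaluate inner: (+ 8 2) = 10
Evaluate root: (* 10 4) = 40
Result: 40


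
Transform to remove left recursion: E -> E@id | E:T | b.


Left-recursive alternatives: E@id, E:T; non-recursive: b
Introduce E': E -> bE', E' -> @idE' | :TE' | ε


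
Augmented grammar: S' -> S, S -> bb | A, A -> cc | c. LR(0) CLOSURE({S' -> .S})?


Start: S' -> .S
For each item with dot before a nonterminal B, add B -> .γ for every B-production
Closure: [S' -> .S, S -> .bb, S -> .A, A -> .cc, A -> .c]


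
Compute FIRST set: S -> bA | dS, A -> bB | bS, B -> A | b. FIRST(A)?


Per alternative of A: FIRST(bB) = {b}; FIRST(bS) = {b}
FIRST(A) = {b}


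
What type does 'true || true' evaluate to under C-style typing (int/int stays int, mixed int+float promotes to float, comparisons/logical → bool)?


Operand types: bool || bool
Rule: logical operators take bool operands and yield bool
Result type: bool


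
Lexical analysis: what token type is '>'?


Pattern: operator symbol
Type: OPERATOR


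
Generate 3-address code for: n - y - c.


Break into single-operator statements:
t1 = n - y
t2 = t1 - c


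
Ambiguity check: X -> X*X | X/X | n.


'n*n/n' has two parse trees (no precedence encoded between * and /)
Ambiguous


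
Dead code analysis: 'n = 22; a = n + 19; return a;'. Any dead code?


n is read by a's definition; a is returned
No dead code


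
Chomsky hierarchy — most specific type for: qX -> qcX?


LHS has context (more than one symbol) and |LHS| ≤ |RHS|
Classification: Type 1 (Context-Sensitive)


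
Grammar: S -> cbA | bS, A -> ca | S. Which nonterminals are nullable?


A nonterminal is nullable iff some alternative derives ε (directly, or every symbol in it is nullable)
Nullable: {}


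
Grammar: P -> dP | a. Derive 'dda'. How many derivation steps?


Derivation: P => dP => ddP => dda
Steps: 3


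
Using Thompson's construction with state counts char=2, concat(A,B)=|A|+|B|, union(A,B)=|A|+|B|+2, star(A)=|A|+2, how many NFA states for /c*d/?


Syntax tree has 2 char leaf(s), 0 union(s), 1 star(s)
chars contribute 2×2 = 4; each union adds +2; each star adds +2
Total: 4 + 0 + 2 = 6 states


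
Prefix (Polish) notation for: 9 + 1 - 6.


left-to-right (same/higher precedence on left): tree is (- (+ 9 1) 6)
Prefix: - + 9 1 6


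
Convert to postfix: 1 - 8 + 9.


Left to right (same or higher precedence on left)
Postfix: 1 8 - 9 +


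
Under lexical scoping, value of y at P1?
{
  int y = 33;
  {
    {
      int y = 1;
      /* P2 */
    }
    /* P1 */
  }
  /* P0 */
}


P1's block does not declare y; resolves to the enclosing declaration at depth 0
y = 33


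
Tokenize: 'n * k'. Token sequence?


Scan left to right, longest-match per lexeme
Tokens: ID(n), OP(*), ID(k)


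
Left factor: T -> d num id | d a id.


Common prefix: 'd'
Factored: T -> d T', T' -> num id | a id


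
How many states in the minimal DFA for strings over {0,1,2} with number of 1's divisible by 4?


Track (count of 1) mod 4: states 0..3, accept at 0
Minimal DFA: 4 states


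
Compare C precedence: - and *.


'*' is multiplicative (level 10); '-' is additive (level 9)
Higher level binds tighter
'*' has higher precedence than '-'


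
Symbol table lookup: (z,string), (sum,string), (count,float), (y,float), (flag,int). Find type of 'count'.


Lookup 'count' → type float


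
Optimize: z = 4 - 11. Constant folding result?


4 - 11 = -7 at compile time
Optimized: z = -7


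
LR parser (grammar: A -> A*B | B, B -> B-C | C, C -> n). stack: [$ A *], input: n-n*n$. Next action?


no handle ('A*' is not any RHS); shift 'n'
Action: shift


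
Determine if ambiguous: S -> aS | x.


right-linear, alternatives start with distinct terminals 'a' vs 'x': unique leftmost derivation
Unambiguous


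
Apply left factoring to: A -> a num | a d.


Common prefix: 'a'
Factored: A -> a A', A' -> num | d


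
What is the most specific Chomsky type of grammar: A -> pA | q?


Right-linear: every RHS is a terminal or a terminal followed by one nonterminal
Classification: Type 3 (Regular)


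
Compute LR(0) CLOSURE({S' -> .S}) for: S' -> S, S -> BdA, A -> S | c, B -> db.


Start: S' -> .S
For each item with dot before a nonterminal B, add B -> .γ for every B-production
Closure: [S' -> .S, S -> .BdA, B -> .db]


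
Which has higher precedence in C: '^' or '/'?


'/' is multiplicative (level 10); '^' is bitwise XOR (level 4)
Higher level binds tighter
'/' has higher precedence than '^'


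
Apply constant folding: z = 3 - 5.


3 - 5 = -2 at compile time
Optimized: z = -2


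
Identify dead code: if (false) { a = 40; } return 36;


condition is constant false, so the whole block is unreachable
Dead: 'if (false) { a = 40; }'


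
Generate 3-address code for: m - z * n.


Break into single-operator statements:
t1 = z * n
t2 = m - t1


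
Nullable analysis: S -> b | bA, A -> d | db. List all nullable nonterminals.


A nonterminal is nullable iff some alternative derives ε (directly, or every symbol in it is nullable)
Nullable: {}


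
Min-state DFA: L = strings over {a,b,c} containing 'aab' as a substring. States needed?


KMP-style automaton: 3 progress states + 1 absorbing accept = 4
Minimal DFA: 4 states


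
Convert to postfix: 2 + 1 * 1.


* has higher precedence, evaluate 1*1 first
Postfix: 2 1 1 * +


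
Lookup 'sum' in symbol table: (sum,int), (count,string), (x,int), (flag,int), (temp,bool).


Lookup 'sum' → type int


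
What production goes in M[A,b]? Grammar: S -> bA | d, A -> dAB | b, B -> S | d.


For [A, b]: 'b' ∈ FIRST(b)
Entry: A -> b


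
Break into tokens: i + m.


Scan left to right, longest-match per lexeme
Tokens: ID(i), OP(+), ID(m)


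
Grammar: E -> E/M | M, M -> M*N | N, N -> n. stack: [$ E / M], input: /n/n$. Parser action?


handle 'E/M' on top; lookahead ∈ FOLLOW(E) = {/, $}
Action: reduce (E -> E/M)


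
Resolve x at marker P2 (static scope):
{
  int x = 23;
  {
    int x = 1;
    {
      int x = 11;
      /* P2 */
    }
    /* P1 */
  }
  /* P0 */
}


x declared in the same block as P2
x = 11


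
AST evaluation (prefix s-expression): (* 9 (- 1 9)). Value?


Evaluate inner: (- 1 9) = -8
Evaluate root: (* 9 -8) = -72
Result: -72


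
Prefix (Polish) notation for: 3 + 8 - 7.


left-to-right (same/higher precedence on left): tree is (- (+ 3 8) 7)
Prefix: - + 3 8 7


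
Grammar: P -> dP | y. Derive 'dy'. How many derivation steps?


Derivation: P => dP => dy
Steps: 2


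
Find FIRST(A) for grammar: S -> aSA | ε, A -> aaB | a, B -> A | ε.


Per alternative of A: FIRST(aaB) = {a}; FIRST(a) = {a}
FIRST(A) = {a}


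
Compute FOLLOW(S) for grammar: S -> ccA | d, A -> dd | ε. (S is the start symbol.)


$ ∈ FOLLOW(S). For each A -> αBβ: add FIRST(β)\{ε} to FOLLOW(B); if β nullable, add FOLLOW(A).
FOLLOW(S) = {$}


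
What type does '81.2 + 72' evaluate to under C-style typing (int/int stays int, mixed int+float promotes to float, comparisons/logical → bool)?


Operand types: float + int
Rule: mixed int/float promotes to float; int/int stays int
Result type: float


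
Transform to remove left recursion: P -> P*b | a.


Left-recursive alternatives: P*b; non-recursive: a
Introduce P': P -> aP', P' -> *bP' | ε


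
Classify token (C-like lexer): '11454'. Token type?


Pattern: digits only
Type: INTEGER_LITERAL


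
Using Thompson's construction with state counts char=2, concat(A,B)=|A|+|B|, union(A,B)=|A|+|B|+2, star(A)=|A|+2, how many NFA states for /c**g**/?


Syntax tree has 2 char leaf(s), 0 union(s), 4 star(s)
chars contribute 2×2 = 4; each union adds +2; each star adds +2
Total: 4 + 0 + 8 = 12 states


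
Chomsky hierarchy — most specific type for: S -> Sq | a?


Left-linear: every RHS is a terminal or one nonterminal followed by a terminal
Classification: Type 3 (Regular)


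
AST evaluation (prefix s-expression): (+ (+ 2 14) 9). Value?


Evaluate inner: (+ 2 14) = 16
Evaluate root: (+ 16 9) = 25
Result: 25


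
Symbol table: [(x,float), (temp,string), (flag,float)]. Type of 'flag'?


Lookup 'flag' → type float


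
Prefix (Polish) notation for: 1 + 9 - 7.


left-to-right (same/higher precedence on left): tree is (- (+ 1 9) 7)
Prefix: - + 1 9 7


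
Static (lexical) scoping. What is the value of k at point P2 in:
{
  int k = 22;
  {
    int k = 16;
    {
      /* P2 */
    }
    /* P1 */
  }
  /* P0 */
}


P2's block does not declare k; resolves to the enclosing declaration at depth 1
k = 16


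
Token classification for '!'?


Pattern: operator symbol
Type: OPERATOR


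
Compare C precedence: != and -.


'-' is additive (level 9); '!=' is equality (level 6)
Higher level binds tighter
'-' has higher precedence than '!='


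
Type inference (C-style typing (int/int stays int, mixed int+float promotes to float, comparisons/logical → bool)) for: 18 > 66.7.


Operand types: int > float
Rule: comparison yields bool
Result type: bool


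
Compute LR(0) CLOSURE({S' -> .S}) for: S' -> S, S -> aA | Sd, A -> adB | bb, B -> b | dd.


Start: S' -> .S
For each item with dot before a nonterminal B, add B -> .γ for every B-production
Closure: [S' -> .S, S -> .aA, S -> .Sd]


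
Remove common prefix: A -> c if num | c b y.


Common prefix: 'c'
Factored: A -> c A', A' -> if num | b y


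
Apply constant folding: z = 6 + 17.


6 + 17 = 23 at compile time
Optimized: z = 23


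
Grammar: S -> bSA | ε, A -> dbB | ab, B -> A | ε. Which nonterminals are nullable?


A nonterminal is nullable iff some alternative derives ε (directly, or every symbol in it is nullable)
Nullable: {B, S}


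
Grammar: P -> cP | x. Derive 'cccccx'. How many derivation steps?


Derivation: P => cP => ccP => cccP => ccccP => cccccP => cccccx
Steps: 6


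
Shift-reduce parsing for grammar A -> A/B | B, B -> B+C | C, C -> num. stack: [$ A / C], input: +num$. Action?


'C' (not preceded by B+) is the handle for B -> C
Action: reduce (B -> C)


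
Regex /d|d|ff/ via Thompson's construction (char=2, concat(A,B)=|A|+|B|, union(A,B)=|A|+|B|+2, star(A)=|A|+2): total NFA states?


Syntax tree has 4 char leaf(s), 2 union(s), 0 star(s)
chars contribute 4×2 = 8; each union adds +2; each star adds +2
Total: 8 + 4 + 0 = 12 states


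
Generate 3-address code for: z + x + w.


Break into single-operator statements:
t1 = z + x
t2 = t1 + w


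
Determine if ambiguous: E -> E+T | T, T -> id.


precedence layered via separate nonterminal T: deterministic
Unambiguous


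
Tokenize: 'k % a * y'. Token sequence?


Scan left to right, longest-match per lexeme
Tokens: ID(k), OP(%), ID(a), OP(*), ID(y)


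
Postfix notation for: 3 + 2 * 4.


* has higher precedence, evaluate 2*4 first
Postfix: 3 2 4 * +


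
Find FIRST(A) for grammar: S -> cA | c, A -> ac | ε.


Per alternative of A: FIRST(ac) = {a}; FIRST(ε) = {ε}
FIRST(A) = {a, ε}


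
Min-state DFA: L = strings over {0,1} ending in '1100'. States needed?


Track the longest suffix of input matching a prefix of '1100': 5 classes (prefixes of length 0..4)
Minimal DFA: 5 states


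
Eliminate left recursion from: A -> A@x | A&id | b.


Left-recursive alternatives: A@x, A&id; non-recursive: b
Introduce A': A -> bA', A' -> @xA' | &idA' | ε


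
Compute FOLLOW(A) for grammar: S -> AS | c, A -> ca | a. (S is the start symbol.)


$ ∈ FOLLOW(S). For each A -> αBβ: add FIRST(β)\{ε} to FOLLOW(B); if β nullable, add FOLLOW(A).
FOLLOW(A) = {a, c}


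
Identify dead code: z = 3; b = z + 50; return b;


z is read by b's definition; b is returned
No dead code


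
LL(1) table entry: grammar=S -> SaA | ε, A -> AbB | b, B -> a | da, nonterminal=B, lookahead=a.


For [B, a]: 'a' ∈ FIRST(a)
Entry: B -> a


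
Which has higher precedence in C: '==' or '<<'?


'<<' is shift (level 8); '==' is equality (level 6)
Higher level binds tighter
'<<' has higher precedence than '=='


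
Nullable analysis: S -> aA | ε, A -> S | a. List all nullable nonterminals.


A nonterminal is nullable iff some alternative derives ε (directly, or every symbol in it is nullable)
Nullable: {A, S}


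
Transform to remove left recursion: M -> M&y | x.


Left-recursive alternatives: M&y; non-recursive: x
Introduce M': M -> xM', M' -> &yM' | ε


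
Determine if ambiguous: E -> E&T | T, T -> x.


precedence layered via separate nonterminal T: deterministic
Unambiguous


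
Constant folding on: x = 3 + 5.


3 + 5 = 8 at compile time
Optimized: x = 8


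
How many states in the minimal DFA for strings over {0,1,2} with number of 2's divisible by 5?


Track (count of 2) mod 5: states 0..4, accept at 0
Minimal DFA: 5 states


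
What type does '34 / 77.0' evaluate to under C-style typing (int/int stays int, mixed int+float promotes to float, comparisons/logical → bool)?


Operand types: int / float
Rule: mixed int/float promotes to float; int/int stays int
Result type: float


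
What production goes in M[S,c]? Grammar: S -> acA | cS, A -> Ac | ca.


For [S, c]: 'c' ∈ FIRST(cS)
Entry: S -> cS


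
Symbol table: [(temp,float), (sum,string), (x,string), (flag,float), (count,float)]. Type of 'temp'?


Lookup 'temp' → type float


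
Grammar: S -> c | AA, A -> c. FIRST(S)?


Per alternative of S: FIRST(c) = {c}; FIRST(AA) = {c}
FIRST(S) = {c}


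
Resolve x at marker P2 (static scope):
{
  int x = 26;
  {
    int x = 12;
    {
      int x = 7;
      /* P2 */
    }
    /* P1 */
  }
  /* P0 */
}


x declared in the same block as P2
x = 7


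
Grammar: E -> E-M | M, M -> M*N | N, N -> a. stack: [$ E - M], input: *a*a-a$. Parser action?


'*' can extend M; shift to build M -> M*N
Action: shift


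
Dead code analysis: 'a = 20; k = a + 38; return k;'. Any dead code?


a is read by k's definition; k is returned
No dead code


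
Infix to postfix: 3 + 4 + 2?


Left to right (same or higher precedence on left)
Postfix: 3 4 + 2 +


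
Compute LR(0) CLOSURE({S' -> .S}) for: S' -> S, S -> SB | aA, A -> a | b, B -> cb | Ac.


Start: S' -> .S
For each item with dot before a nonterminal B, add B -> .γ for every B-production
Closure: [S' -> .S, S -> .SB, S -> .aA]


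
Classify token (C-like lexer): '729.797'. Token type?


Pattern: digits with a decimal point
Type: FLOAT_LITERAL


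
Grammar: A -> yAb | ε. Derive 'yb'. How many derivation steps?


Derivation: A => yAb => yb
Steps: 2


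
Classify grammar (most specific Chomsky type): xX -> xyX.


LHS has context (more than one symbol) and |LHS| ≤ |RHS|
Classification: Type 1 (Context-Sensitive)


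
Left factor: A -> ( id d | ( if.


Common prefix: '('
Factored: A -> ( A', A' -> id d | if


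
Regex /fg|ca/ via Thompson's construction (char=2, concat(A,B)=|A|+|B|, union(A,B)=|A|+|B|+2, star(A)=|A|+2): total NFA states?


Syntax tree has 4 char leaf(s), 1 union(s), 0 star(s)
chars contribute 4×2 = 8; each union adds +2; each star adds +2
Total: 8 + 2 + 0 = 10 states


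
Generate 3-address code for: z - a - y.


Break into single-operator statements:
t1 = z - a
t2 = t1 - y


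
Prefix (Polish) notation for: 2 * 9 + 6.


left-to-right (same/higher precedence on left): tree is (+ (* 2 9) 6)
Prefix: + * 2 9 6


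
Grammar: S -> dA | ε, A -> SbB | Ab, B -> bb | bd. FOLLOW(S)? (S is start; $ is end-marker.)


$ ∈ FOLLOW(S). For each A -> αBβ: add FIRST(β)\{ε} to FOLLOW(B); if β nullable, add FOLLOW(A).
FOLLOW(S) = {$, b}


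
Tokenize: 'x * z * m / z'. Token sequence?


Scan left to right, longest-match per lexeme
Tokens: ID(x), OP(*), ID(z), OP(*), ID(m), OP(/), ID(z)


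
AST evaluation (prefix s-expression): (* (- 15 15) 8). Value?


Evaluate inner: (- 15 15) = 0
Evaluate root: (* 0 8) = 0
Result: 0


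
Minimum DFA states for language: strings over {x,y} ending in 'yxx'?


Track the longest suffix of input matching a prefix of 'yxx': 4 classes (prefixes of length 0..3)
Minimal DFA: 4 states


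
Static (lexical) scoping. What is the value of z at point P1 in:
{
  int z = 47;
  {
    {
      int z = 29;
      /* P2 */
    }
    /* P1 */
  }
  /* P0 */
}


P1's block does not declare z; resolves to the enclosing declaration at depth 0
z = 47


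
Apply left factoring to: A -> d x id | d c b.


Common prefix: 'd'
Factored: A -> d A', A' -> x id | c b


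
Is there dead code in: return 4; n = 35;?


statement follows a return and is unreachable
Dead: 'n = 35'


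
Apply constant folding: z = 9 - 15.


9 - 15 = -6 at compile time
Optimized: z = -6


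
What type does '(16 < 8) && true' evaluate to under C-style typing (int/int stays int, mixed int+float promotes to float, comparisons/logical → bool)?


Operand types: bool && bool
Rule: logical operators take bool operands and yield bool
Result type: bool


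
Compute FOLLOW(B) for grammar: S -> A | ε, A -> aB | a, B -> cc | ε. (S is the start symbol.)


$ ∈ FOLLOW(S). For each A -> αBβ: add FIRST(β)\{ε} to FOLLOW(B); if β nullable, add FOLLOW(A).
FOLLOW(B) = {$}


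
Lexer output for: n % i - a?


Scan left to right, longest-match per lexeme
Tokens: ID(n), OP(%), ID(i), OP(-), ID(a)


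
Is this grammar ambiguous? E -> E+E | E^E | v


'v+v^v' has two parse trees (no precedence encoded between + and ^)
Ambiguous


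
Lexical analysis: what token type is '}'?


Pattern: delimiter/punctuation
Type: PUNCTUATION


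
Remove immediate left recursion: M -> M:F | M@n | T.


Left-recursive alternatives: M:F, M@n; non-recursive: T
Introduce M': M -> TM', M' -> :FM' | @nM' | ε


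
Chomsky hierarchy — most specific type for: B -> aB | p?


Right-linear: every RHS is a terminal or a terminal followed by one nonterminal
Classification: Type 3 (Regular)


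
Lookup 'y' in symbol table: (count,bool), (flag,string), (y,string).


Lookup 'y' → type string


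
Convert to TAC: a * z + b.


Break into single-operator statements:
t1 = a * z
t2 = t1 + b


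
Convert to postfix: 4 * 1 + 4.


Left to right (same or higher precedence on left)
Postfix: 4 1 * 4 +


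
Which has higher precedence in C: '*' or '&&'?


'*' is multiplicative (level 10); '&&' is logical AND (level 2)
Higher level binds tighter
'*' has higher precedence than '&&'


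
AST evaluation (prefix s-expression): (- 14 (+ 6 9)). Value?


Evaluate inner: (+ 6 9) = 15
Evaluate root: (- 14 15) = -1
Result: -1


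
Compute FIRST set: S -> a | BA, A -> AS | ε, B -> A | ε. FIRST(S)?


Per alternative of S: FIRST(a) = {a}; FIRST(BA) = {a, ε}
FIRST(S) = {a, ε}


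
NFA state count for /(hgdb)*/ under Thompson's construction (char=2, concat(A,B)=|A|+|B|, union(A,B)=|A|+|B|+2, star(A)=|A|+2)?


Syntax tree has 4 char leaf(s), 0 union(s), 1 star(s)
chars contribute 4×2 = 8; each union adds +2; each star adds +2
Total: 8 + 0 + 2 = 10 states


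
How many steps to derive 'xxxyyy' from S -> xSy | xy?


Derivation: S => xSy => xxSyy => xxxyyy
Steps: 3


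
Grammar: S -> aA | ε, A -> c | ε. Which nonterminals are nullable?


A nonterminal is nullable iff some alternative derives ε (directly, or every symbol in it is nullable)
Nullable: {A, S}


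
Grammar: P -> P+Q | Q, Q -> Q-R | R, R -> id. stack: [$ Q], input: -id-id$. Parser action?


shift '-' to continue Q -> Q-R
Action: shift


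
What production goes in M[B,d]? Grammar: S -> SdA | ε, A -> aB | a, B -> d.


For [B, d]: 'd' ∈ FIRST(d)
Entry: B -> d


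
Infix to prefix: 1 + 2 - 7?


left-to-right (same/higher precedence on left): tree is (- (+ 1 2) 7)
Prefix: - + 1 2 7


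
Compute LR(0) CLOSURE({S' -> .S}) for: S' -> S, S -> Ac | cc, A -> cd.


Start: S' -> .S
For each item with dot before a nonterminal B, add B -> .γ for every B-production
Closure: [S' -> .S, S -> .Ac, S -> .cc, A -> .cd]


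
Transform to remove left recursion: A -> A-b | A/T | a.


Left-recursive alternatives: A-b, A/T; non-recursive: a
Introduce A': A -> aA', A' -> -bA' | /TA' | ε


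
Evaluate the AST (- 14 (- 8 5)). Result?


Evaluate inner: (- 8 5) = 3
Evaluate root: (- 14 3) = 11
Result: 11


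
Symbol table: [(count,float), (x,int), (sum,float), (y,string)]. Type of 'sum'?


Lookup 'sum' → type float


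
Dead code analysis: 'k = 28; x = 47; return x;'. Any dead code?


k is assigned but never read
Dead: 'k = 28'


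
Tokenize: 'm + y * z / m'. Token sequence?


Scan left to right, longest-match per lexeme
Tokens: ID(m), OP(+), ID(y), OP(*), ID(z), OP(/), ID(m)


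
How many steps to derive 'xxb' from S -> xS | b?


Derivation: S => xS => xxS => xxb
Steps: 3


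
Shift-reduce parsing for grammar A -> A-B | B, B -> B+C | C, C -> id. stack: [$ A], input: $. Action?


start symbol A on stack, input exhausted
Action: accept


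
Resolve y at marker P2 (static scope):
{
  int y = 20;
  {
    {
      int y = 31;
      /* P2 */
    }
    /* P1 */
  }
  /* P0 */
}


y declared in the same block as P2
y = 31


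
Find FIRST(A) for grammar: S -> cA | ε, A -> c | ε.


Per alternative of A: FIRST(c) = {c}; FIRST(ε) = {ε}
FIRST(A) = {c, ε}


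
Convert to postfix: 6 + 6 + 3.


Left to right (same or higher precedence on left)
Postfix: 6 6 + 3 +


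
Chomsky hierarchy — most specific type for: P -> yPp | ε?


Single nonterminal LHS, but y^n p^n is not regular
Classification: Type 2 (Context-Free)


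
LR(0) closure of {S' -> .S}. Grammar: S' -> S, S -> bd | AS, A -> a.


Start: S' -> .S
For each item with dot before a nonterminal B, add B -> .γ for every B-production
Closure: [S' -> .S, S -> .bd, S -> .AS, A -> .a]


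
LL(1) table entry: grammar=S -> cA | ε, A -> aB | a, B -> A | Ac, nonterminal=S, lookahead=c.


For [S, c]: 'c' ∈ FIRST(cA)
Entry: S -> cA


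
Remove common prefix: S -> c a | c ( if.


Common prefix: 'c'
Factored: S -> c S', S' -> a | ( if


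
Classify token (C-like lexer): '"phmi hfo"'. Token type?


Pattern: double-quoted sequence
Type: STRING_LITERAL


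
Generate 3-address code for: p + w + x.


Break into single-operator statements:
t1 = p + w
t2 = t1 + x


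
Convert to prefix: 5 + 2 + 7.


left-to-right (same/higher precedence on left): tree is (+ (+ 5 2) 7)
Prefix: + + 5 2 7


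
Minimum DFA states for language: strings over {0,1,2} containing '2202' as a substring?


KMP-style automaton: 4 progress states + 1 absorbing accept = 5
Minimal DFA: 5 states


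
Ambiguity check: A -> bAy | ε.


balanced b^n…y^n: each string has a unique parse
Unambiguous


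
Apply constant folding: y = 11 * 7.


11 * 7 = 77 at compile time
Optimized: y = 77


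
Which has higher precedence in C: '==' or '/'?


'/' is multiplicative (level 10); '==' is equality (level 6)
Higher level binds tighter
'/' has higher precedence than '=='


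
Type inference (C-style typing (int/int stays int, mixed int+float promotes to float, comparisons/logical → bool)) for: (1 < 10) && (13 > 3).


Operand types: bool && bool
Rule: logical operators take bool operands and yield bool
Result type: bool


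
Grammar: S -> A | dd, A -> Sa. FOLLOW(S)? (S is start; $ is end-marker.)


$ ∈ FOLLOW(S). For each A -> αBβ: add FIRST(β)\{ε} to FOLLOW(B); if β nullable, add FOLLOW(A).
FOLLOW(S) = {$, a}


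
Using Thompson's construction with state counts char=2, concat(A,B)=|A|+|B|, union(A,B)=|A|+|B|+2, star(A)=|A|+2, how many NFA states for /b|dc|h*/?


Syntax tree has 4 char leaf(s), 2 union(s), 1 star(s)
chars contribute 4×2 = 8; each union adds +2; each star adds +2
Total: 8 + 4 + 2 = 14 states


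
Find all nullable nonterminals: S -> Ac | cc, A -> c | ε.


A nonterminal is nullable iff some alternative derives ε (directly, or every symbol in it is nullable)
Nullable: {A}


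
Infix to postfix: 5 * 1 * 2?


Left to right (same or higher precedence on left)
Postfix: 5 1 * 2 *


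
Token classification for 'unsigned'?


Pattern: reserved word
Type: KEYWORD


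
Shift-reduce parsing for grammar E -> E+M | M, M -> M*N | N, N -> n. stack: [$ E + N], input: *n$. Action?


'N' (not preceded by M*) is the handle for M -> N
Action: reduce (M -> N)


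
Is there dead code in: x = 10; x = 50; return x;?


first assignment to x is overwritten before any read
Dead: 'x = 10'


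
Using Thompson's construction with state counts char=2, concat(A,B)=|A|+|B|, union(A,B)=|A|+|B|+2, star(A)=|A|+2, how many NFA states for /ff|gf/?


Syntax tree has 4 char leaf(s), 1 union(s), 0 star(s)
chars contribute 4×2 = 8; each union adds +2; each star adds +2
Total: 8 + 2 + 0 = 10 states


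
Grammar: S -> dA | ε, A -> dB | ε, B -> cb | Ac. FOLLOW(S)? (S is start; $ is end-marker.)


$ ∈ FOLLOW(S). For each A -> αBβ: add FIRST(β)\{ε} to FOLLOW(B); if β nullable, add FOLLOW(A).
FOLLOW(S) = {$}


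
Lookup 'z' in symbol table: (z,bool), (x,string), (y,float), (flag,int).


Lookup 'z' → type bool


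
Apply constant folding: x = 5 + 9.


5 + 9 = 14 at compile time
Optimized: x = 14


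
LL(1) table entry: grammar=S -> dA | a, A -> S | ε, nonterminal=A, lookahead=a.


For [A, a]: 'a' ∈ FIRST(S)
Entry: A -> S


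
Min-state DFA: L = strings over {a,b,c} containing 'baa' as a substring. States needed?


KMP-style automaton: 3 progress states + 1 absorbing accept = 4
Minimal DFA: 4 states
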